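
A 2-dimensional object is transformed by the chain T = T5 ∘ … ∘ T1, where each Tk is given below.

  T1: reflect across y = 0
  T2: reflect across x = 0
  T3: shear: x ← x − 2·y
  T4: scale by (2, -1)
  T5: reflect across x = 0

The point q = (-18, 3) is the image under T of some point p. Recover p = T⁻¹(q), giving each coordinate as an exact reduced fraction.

T1 = [1 0 0; 0 -1 0; 0 0 1]
T2·T1 = [-1 0 0; 0 -1 0; 0 0 1]
T3·…·T1 = [-1 2 0; 0 -1 0; 0 0 1]
T4·…·T1 = [-2 4 0; 0 1 0; 0 0 1]
T5·…·T1 = [2 -4 0; 0 1 0; 0 0 1]
det M = 2; M⁻¹ = [1/2 2 0; 0 1 0; 0 0 1]
M⁻¹ · (-18, 3)ᵀ = (-3, 3)ᵀ

p = (-3, 3)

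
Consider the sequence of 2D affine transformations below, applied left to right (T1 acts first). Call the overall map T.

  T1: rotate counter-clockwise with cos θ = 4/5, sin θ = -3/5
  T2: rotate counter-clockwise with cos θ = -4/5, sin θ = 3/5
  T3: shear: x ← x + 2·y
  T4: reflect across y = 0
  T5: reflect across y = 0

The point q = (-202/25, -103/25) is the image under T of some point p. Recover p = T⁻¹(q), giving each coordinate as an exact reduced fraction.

p = (-4, 1)

T1 = [4/5 3/5 0; -3/5 4/5 0; 0 0 1]
T2·T1 = [-7/25 -24/25 0; 24/25 -7/25 0; 0 0 1]
T3·…·T1 = [41/25 -38/25 0; 24/25 -7/25 0; 0 0 1]
T4·…·T1 = [41/25 -38/25 0; -24/25 7/25 0; 0 0 1]
T5·…·T1 = [41/25 -38/25 0; 24/25 -7/25 0; 0 0 1]
det M = 1; M⁻¹ = [-7/25 38/25 0; -24/25 41/25 0; 0 0 1]
M⁻¹ · (-202/25, -103/25)ᵀ = (-4, 1)ᵀ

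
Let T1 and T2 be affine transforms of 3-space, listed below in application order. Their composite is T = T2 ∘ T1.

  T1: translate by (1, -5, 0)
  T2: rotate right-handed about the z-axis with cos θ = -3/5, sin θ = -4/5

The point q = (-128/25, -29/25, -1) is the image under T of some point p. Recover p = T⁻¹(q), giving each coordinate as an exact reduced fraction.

T1 = [1 0 0 1; 0 1 0 -5; 0 0 1 0; 0 0 0 1]
T2·T1 = [-3/5 4/5 0 -23/5; -4/5 -3/5 0 11/5; 0 0 1 0; 0 0 0 1]
det M = 1; M⁻¹ = [-3/5 -4/5 0 -1; 4/5 -3/5 0 5; 0 0 1 0; 0 0 0 1]
M⁻¹ · (-128/25, -29/25, -1)ᵀ = (3, 8/5, -1)ᵀ

p = (3, 8/5, -1)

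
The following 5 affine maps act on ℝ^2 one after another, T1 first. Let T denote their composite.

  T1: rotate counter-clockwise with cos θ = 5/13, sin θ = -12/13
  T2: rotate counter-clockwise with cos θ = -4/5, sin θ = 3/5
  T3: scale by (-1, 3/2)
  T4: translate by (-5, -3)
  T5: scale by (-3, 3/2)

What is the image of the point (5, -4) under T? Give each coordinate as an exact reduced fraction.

T(p) = (1971/65, 1089/260)

T1 rotate counter-clockwise with cos θ = 5/13, sin θ = -12/13: (5, -4) → (-23/13, -80/13)
T2 rotate counter-clockwise with cos θ = -4/5, sin θ = 3/5: (-23/13, -80/13) → (332/65, 251/65)
T3 scale by (-1, 3/2): (332/65, 251/65) → (-332/65, 753/130)
T4 translate by (-5, -3): (-332/65, 753/130) → (-657/65, 363/130)
T5 scale by (-3, 3/2): (-657/65, 363/130) → (1971/65, 1089/260)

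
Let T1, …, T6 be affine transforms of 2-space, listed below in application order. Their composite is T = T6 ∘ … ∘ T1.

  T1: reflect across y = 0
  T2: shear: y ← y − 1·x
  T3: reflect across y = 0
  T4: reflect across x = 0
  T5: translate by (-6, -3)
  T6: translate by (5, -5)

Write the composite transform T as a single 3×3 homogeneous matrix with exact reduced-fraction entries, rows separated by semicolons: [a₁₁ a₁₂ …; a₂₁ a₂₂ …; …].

T1 = [1 0 0; 0 -1 0; 0 0 1]
T2·T1 = [1 0 0; -1 -1 0; 0 0 1]
T3·…·T1 = [1 0 0; 1 1 0; 0 0 1]
T4·…·T1 = [-1 0 0; 1 1 0; 0 0 1]
T5·…·T1 = [-1 0 -6; 1 1 -3; 0 0 1]
T6·…·T1 = [-1 0 -1; 1 1 -8; 0 0 1]

T = [-1 0 -1; 1 1 -8; 0 0 1]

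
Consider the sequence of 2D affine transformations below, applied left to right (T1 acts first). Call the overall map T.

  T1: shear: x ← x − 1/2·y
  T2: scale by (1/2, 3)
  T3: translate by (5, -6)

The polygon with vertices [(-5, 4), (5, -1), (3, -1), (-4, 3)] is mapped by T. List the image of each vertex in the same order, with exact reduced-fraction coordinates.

T1 shear: x ← x − 1/2·y: (-5, 4) → (-7, 4); (5, -1) → (11/2, -1); (3, -1) → (7/2, -1); (-4, 3) → (-11/2, 3)
T2 scale by (1/2, 3): (-7, 4) → (-7/2, 12); (11/2, -1) → (11/4, -3); (7/2, -1) → (7/4, -3); (-11/2, 3) → (-11/4, 9)
T3 translate by (5, -6): (-7/2, 12) → (3/2, 6); (11/4, -3) → (31/4, -9); (7/4, -3) → (27/4, -9); (-11/4, 9) → (9/4, 3)

image vertices: (3/2, 6), (31/4, -9), (27/4, -9), (9/4, 3)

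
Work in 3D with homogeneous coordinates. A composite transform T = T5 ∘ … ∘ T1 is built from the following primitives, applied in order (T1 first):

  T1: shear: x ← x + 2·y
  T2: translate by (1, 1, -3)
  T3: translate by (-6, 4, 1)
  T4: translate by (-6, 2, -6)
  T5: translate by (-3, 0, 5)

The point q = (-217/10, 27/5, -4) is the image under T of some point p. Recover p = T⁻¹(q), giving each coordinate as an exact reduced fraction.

p = (-9/2, -8/5, -1)

T1 = [1 2 0 0; 0 1 0 0; 0 0 1 0; 0 0 0 1]
T2·T1 = [1 2 0 1; 0 1 0 1; 0 0 1 -3; 0 0 0 1]
T3·…·T1 = [1 2 0 -5; 0 1 0 5; 0 0 1 -2; 0 0 0 1]
T4·…·T1 = [1 2 0 -11; 0 1 0 7; 0 0 1 -8; 0 0 0 1]
T5·…·T1 = [1 2 0 -14; 0 1 0 7; 0 0 1 -3; 0 0 0 1]
det M = 1; M⁻¹ = [1 -2 0 28; 0 1 0 -7; 0 0 1 3; 0 0 0 1]
M⁻¹ · (-217/10, 27/5, -4)ᵀ = (-9/2, -8/5, -1)ᵀ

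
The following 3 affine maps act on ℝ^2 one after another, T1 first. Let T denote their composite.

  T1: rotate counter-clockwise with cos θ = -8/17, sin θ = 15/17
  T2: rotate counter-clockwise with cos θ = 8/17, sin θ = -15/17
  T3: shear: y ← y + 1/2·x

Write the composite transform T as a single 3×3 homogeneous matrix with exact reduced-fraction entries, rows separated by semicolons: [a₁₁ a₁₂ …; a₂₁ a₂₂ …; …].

T1 = [-8/17 -15/17 0; 15/17 -8/17 0; 0 0 1]
T2·T1 = [161/289 -240/289 0; 240/289 161/289 0; 0 0 1]
T3·…·T1 = [161/289 -240/289 0; 641/578 41/289 0; 0 0 1]

T = [161/289 -240/289 0; 641/578 41/289 0; 0 0 1]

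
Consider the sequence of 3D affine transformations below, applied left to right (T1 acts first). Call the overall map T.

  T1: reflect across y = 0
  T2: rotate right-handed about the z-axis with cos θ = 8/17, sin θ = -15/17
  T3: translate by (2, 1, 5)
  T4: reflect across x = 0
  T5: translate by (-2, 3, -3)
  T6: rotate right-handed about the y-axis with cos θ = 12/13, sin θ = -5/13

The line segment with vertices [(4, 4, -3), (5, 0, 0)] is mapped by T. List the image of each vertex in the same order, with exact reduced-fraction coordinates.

T1 reflect across y = 0: (4, 4, -3) → (4, -4, -3); (5, 0, 0) → (5, 0, 0)
T2 rotate right-handed about the z-axis with cos θ = 8/17, sin θ = -15/17: (4, -4, -3) → (-28/17, -92/17, -3); (5, 0, 0) → (40/17, -75/17, 0)
T3 translate by (2, 1, 5): (-28/17, -92/17, -3) → (6/17, -75/17, 2); (40/17, -75/17, 0) → (74/17, -58/17, 5)
T4 reflect across x = 0: (6/17, -75/17, 2) → (-6/17, -75/17, 2); (74/17, -58/17, 5) → (-74/17, -58/17, 5)
T5 translate by (-2, 3, -3): (-6/17, -75/17, 2) → (-40/17, -24/17, -1); (-74/17, -58/17, 5) → (-108/17, -7/17, 2)
T6 rotate right-handed about the y-axis with cos θ = 12/13, sin θ = -5/13: (-40/17, -24/17, -1) → (-395/221, -24/17, -404/221); (-108/17, -7/17, 2) → (-1466/221, -7/17, -132/221)

image vertices: (-395/221, -24/17, -404/221), (-1466/221, -7/17, -132/221)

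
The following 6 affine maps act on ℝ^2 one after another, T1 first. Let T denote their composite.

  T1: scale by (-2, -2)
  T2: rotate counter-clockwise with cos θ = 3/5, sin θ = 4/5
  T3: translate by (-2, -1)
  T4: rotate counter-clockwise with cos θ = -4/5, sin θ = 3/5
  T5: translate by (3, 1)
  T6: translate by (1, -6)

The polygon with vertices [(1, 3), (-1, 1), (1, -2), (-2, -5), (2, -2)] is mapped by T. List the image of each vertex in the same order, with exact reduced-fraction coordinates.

image vertices: (161/25, 23/25), (93/25, -101/25), (231/25, -217/25), (129/25, -403/25), (279/25, -203/25)

T1 scale by (-2, -2): (1, 3) → (-2, -6); (-1, 1) → (2, -2); (1, -2) → (-2, 4); (-2, -5) → (4, 10); (2, -2) → (-4, 4)
T2 rotate counter-clockwise with cos θ = 3/5, sin θ = 4/5: (-2, -6) → (18/5, -26/5); (2, -2) → (14/5, 2/5); (-2, 4) → (-22/5, 4/5); (4, 10) → (-28/5, 46/5); (-4, 4) → (-28/5, -4/5)
T3 translate by (-2, -1): (18/5, -26/5) → (8/5, -31/5); (14/5, 2/5) → (4/5, -3/5); (-22/5, 4/5) → (-32/5, -1/5); (-28/5, 46/5) → (-38/5, 41/5); (-28/5, -4/5) → (-38/5, -9/5)
T4 rotate counter-clockwise with cos θ = -4/5, sin θ = 3/5: (8/5, -31/5) → (61/25, 148/25); (4/5, -3/5) → (-7/25, 24/25); (-32/5, -1/5) → (131/25, -92/25); (-38/5, 41/5) → (29/25, -278/25); (-38/5, -9/5) → (179/25, -78/25)
T5 translate by (3, 1): (61/25, 148/25) → (136/25, 173/25); (-7/25, 24/25) → (68/25, 49/25); (131/25, -92/25) → (206/25, -67/25); (29/25, -278/25) → (104/25, -253/25); (179/25, -78/25) → (254/25, -53/25)
T6 translate by (1, -6): (136/25, 173/25) → (161/25, 23/25); (68/25, 49/25) → (93/25, -101/25); (206/25, -67/25) → (231/25, -217/25); (104/25, -253/25) → (129/25, -403/25); (254/25, -53/25) → (279/25, -203/25)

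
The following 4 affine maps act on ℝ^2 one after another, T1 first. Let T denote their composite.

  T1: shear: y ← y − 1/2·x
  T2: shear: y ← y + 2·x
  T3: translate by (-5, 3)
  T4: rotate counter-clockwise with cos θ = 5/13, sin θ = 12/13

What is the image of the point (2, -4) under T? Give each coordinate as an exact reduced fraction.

T1 shear: y ← y − 1/2·x: (2, -4) → (2, -5)
T2 shear: y ← y + 2·x: (2, -5) → (2, -1)
T3 translate by (-5, 3): (2, -1) → (-3, 2)
T4 rotate counter-clockwise with cos θ = 5/13, sin θ = 12/13: (-3, 2) → (-3, -2)

T(p) = (-3, -2)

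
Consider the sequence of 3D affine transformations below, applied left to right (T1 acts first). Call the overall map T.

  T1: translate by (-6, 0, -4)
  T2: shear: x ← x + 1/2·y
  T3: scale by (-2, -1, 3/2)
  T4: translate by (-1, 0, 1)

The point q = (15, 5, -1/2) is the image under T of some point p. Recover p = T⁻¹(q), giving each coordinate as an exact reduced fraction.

p = (1/2, -5, 3)

T1 = [1 0 0 -6; 0 1 0 0; 0 0 1 -4; 0 0 0 1]
T2·T1 = [1 1/2 0 -6; 0 1 0 0; 0 0 1 -4; 0 0 0 1]
T3·…·T1 = [-2 -1 0 12; 0 -1 0 0; 0 0 3/2 -6; 0 0 0 1]
T4·…·T1 = [-2 -1 0 11; 0 -1 0 0; 0 0 3/2 -5; 0 0 0 1]
det M = 3; M⁻¹ = [-1/2 1/2 0 11/2; 0 -1 0 0; 0 0 2/3 10/3; 0 0 0 1]
M⁻¹ · (15, 5, -1/2)ᵀ = (1/2, -5, 3)ᵀ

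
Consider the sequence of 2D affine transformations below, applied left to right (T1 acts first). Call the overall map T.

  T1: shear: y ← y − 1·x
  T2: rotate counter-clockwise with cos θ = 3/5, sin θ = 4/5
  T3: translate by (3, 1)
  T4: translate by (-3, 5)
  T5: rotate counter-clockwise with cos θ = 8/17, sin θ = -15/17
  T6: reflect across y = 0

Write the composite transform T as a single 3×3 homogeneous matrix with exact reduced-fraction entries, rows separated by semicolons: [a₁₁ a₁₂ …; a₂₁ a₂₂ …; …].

T = [71/85 13/85 90/17; 97/85 -84/85 -48/17; 0 0 1]

T1 = [1 0 0; -1 1 0; 0 0 1]
T2·T1 = [7/5 -4/5 0; 1/5 3/5 0; 0 0 1]
T3·…·T1 = [7/5 -4/5 3; 1/5 3/5 1; 0 0 1]
T4·…·T1 = [7/5 -4/5 0; 1/5 3/5 6; 0 0 1]
T5·…·T1 = [71/85 13/85 90/17; -97/85 84/85 48/17; 0 0 1]
T6·…·T1 = [71/85 13/85 90/17; 97/85 -84/85 -48/17; 0 0 1]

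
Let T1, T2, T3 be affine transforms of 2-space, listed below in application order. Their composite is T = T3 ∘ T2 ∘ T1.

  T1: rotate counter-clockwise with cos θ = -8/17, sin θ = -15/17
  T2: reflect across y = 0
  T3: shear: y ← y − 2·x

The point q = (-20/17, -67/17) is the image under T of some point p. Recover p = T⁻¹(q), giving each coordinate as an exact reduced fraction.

p = (-5, -4)

T1 = [-8/17 15/17 0; -15/17 -8/17 0; 0 0 1]
T2·T1 = [-8/17 15/17 0; 15/17 8/17 0; 0 0 1]
T3·…·T1 = [-8/17 15/17 0; 31/17 -22/17 0; 0 0 1]
det M = -1; M⁻¹ = [22/17 15/17 0; 31/17 8/17 0; 0 0 1]
M⁻¹ · (-20/17, -67/17)ᵀ = (-5, -4)ᵀ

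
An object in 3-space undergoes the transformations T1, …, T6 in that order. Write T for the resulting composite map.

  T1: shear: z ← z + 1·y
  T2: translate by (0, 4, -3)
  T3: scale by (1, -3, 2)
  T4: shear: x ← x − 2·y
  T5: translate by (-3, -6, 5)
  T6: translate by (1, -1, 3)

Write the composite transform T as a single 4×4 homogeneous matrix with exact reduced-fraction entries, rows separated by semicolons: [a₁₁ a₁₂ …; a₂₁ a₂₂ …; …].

T = [1 6 0 22; 0 -3 0 -19; 0 2 2 2; 0 0 0 1]

T1 = [1 0 0 0; 0 1 0 0; 0 1 1 0; 0 0 0 1]
T2·T1 = [1 0 0 0; 0 1 0 4; 0 1 1 -3; 0 0 0 1]
T3·…·T1 = [1 0 0 0; 0 -3 0 -12; 0 2 2 -6; 0 0 0 1]
T4·…·T1 = [1 6 0 24; 0 -3 0 -12; 0 2 2 -6; 0 0 0 1]
T5·…·T1 = [1 6 0 21; 0 -3 0 -18; 0 2 2 -1; 0 0 0 1]
T6·…·T1 = [1 6 0 22; 0 -3 0 -19; 0 2 2 2; 0 0 0 1]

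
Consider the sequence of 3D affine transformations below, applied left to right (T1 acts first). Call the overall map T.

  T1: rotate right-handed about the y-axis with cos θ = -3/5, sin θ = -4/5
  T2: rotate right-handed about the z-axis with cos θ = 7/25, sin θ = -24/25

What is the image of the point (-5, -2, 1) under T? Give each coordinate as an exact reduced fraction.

T1 rotate right-handed about the y-axis with cos θ = -3/5, sin θ = -4/5: (-5, -2, 1) → (11/5, -2, -23/5)
T2 rotate right-handed about the z-axis with cos θ = 7/25, sin θ = -24/25: (11/5, -2, -23/5) → (-163/125, -334/125, -23/5)

T(p) = (-163/125, -334/125, -23/5)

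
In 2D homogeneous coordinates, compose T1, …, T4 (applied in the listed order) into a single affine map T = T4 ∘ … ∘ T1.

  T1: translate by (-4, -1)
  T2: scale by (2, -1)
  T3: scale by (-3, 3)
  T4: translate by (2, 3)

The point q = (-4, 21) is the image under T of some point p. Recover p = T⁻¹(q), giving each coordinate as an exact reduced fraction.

T1 = [1 0 -4; 0 1 -1; 0 0 1]
T2·T1 = [2 0 -8; 0 -1 1; 0 0 1]
T3·…·T1 = [-6 0 24; 0 -3 3; 0 0 1]
T4·…·T1 = [-6 0 26; 0 -3 6; 0 0 1]
det M = 18; M⁻¹ = [-1/6 0 13/3; 0 -1/3 2; 0 0 1]
M⁻¹ · (-4, 21)ᵀ = (5, -5)ᵀ

p = (5, -5)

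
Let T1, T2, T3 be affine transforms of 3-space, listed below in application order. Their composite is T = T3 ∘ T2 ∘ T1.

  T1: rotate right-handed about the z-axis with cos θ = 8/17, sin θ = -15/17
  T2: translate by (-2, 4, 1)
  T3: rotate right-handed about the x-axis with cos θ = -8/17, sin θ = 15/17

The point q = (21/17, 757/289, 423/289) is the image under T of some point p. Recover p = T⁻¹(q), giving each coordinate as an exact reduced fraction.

p = (5, 1, -4)

T1 = [8/17 15/17 0 0; -15/17 8/17 0 0; 0 0 1 0; 0 0 0 1]
T2·T1 = [8/17 15/17 0 -2; -15/17 8/17 0 4; 0 0 1 1; 0 0 0 1]
T3·…·T1 = [8/17 15/17 0 -2; 120/289 -64/289 -15/17 -47/17; -225/289 120/289 -8/17 52/17; 0 0 0 1]
det M = 1; M⁻¹ = [8/17 120/289 -225/289 76/17; 15/17 -64/289 120/289 -2/17; 0 -15/17 -8/17 -1; 0 0 0 1]
M⁻¹ · (21/17, 757/289, 423/289)ᵀ = (5, 1, -4)ᵀ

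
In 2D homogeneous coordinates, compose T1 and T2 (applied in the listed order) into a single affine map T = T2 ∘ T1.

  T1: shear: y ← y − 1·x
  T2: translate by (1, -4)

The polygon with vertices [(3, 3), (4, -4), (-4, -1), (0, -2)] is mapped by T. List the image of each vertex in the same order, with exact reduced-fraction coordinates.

image vertices: (4, -4), (5, -12), (-3, -1), (1, -6)

T1 shear: y ← y − 1·x: (3, 3) → (3, 0); (4, -4) → (4, -8); (-4, -1) → (-4, 3); (0, -2) → (0, -2)
T2 translate by (1, -4): (3, 0) → (4, -4); (4, -8) → (5, -12); (-4, 3) → (-3, -1); (0, -2) → (1, -6)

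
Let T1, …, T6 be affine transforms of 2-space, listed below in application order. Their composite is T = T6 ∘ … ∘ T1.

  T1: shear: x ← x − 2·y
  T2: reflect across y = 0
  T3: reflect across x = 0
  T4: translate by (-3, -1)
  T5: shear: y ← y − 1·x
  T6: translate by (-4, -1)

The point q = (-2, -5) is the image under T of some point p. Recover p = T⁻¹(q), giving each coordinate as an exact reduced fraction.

p = (-3, 1)

T1 = [1 -2 0; 0 1 0; 0 0 1]
T2·T1 = [1 -2 0; 0 -1 0; 0 0 1]
T3·…·T1 = [-1 2 0; 0 -1 0; 0 0 1]
T4·…·T1 = [-1 2 -3; 0 -1 -1; 0 0 1]
T5·…·T1 = [-1 2 -3; 1 -3 2; 0 0 1]
T6·…·T1 = [-1 2 -7; 1 -3 1; 0 0 1]
det M = 1; M⁻¹ = [-3 -2 -19; -1 -1 -6; 0 0 1]
M⁻¹ · (-2, -5)ᵀ = (-3, 1)ᵀ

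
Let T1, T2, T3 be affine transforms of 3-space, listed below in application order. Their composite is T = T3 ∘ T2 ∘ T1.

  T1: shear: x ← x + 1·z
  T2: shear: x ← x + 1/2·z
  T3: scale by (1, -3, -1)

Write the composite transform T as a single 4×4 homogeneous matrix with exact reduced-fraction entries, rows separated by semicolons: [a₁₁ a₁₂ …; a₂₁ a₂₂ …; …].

T1 = [1 0 1 0; 0 1 0 0; 0 0 1 0; 0 0 0 1]
T2·T1 = [1 0 3/2 0; 0 1 0 0; 0 0 1 0; 0 0 0 1]
T3·…·T1 = [1 0 3/2 0; 0 -3 0 0; 0 0 -1 0; 0 0 0 1]

T = [1 0 3/2 0; 0 -3 0 0; 0 0 -1 0; 0 0 0 1]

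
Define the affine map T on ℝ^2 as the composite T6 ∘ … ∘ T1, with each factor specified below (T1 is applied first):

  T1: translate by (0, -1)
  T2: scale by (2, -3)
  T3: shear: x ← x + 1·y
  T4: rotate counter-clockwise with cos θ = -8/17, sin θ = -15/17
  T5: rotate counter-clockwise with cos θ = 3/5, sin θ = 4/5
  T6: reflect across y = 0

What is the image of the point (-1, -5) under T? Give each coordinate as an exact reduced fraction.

T(p) = (1962/85, 584/85)

T1 translate by (0, -1): (-1, -5) → (-1, -6)
T2 scale by (2, -3): (-1, -6) → (-2, 18)
T3 shear: x ← x + 1·y: (-2, 18) → (16, 18)
T4 rotate counter-clockwise with cos θ = -8/17, sin θ = -15/17: (16, 18) → (142/17, -384/17)
T5 rotate counter-clockwise with cos θ = 3/5, sin θ = 4/5: (142/17, -384/17) → (1962/85, -584/85)
T6 reflect across y = 0: (1962/85, -584/85) → (1962/85, 584/85)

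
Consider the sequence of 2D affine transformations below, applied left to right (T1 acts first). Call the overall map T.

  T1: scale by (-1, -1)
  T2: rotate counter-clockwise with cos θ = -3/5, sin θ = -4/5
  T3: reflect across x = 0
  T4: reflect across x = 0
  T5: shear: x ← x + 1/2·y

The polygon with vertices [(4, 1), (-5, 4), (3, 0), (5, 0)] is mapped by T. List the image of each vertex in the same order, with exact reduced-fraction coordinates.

T1 scale by (-1, -1): (4, 1) → (-4, -1); (-5, 4) → (5, -4); (3, 0) → (-3, 0); (5, 0) → (-5, 0)
T2 rotate counter-clockwise with cos θ = -3/5, sin θ = -4/5: (-4, -1) → (8/5, 19/5); (5, -4) → (-31/5, -8/5); (-3, 0) → (9/5, 12/5); (-5, 0) → (3, 4)
T3 reflect across x = 0: (8/5, 19/5) → (-8/5, 19/5); (-31/5, -8/5) → (31/5, -8/5); (9/5, 12/5) → (-9/5, 12/5); (3, 4) → (-3, 4)
T4 reflect across x = 0: (-8/5, 19/5) → (8/5, 19/5); (31/5, -8/5) → (-31/5, -8/5); (-9/5, 12/5) → (9/5, 12/5); (-3, 4) → (3, 4)
T5 shear: x ← x + 1/2·y: (8/5, 19/5) → (7/2, 19/5); (-31/5, -8/5) → (-7, -8/5); (9/5, 12/5) → (3, 12/5); (3, 4) → (5, 4)

image vertices: (7/2, 19/5), (-7, -8/5), (3, 12/5), (5, 4)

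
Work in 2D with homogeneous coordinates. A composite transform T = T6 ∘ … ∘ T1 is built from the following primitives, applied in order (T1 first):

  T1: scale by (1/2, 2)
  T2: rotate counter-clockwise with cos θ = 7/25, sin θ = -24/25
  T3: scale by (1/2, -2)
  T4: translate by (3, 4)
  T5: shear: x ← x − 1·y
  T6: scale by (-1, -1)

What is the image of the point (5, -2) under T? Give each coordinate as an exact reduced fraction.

T(p) = (961/100, -276/25)

T1 scale by (1/2, 2): (5, -2) → (5/2, -4)
T2 rotate counter-clockwise with cos θ = 7/25, sin θ = -24/25: (5/2, -4) → (-157/50, -88/25)
T3 scale by (1/2, -2): (-157/50, -88/25) → (-157/100, 176/25)
T4 translate by (3, 4): (-157/100, 176/25) → (143/100, 276/25)
T5 shear: x ← x − 1·y: (143/100, 276/25) → (-961/100, 276/25)
T6 scale by (-1, -1): (-961/100, 276/25) → (961/100, -276/25)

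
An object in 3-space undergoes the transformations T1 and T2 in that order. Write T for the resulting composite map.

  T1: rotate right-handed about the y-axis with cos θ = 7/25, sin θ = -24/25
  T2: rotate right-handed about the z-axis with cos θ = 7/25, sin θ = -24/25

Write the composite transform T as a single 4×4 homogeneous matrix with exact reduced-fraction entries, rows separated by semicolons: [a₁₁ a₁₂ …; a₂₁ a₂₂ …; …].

T1 = [7/25 0 -24/25 0; 0 1 0 0; 24/25 0 7/25 0; 0 0 0 1]
T2·T1 = [49/625 24/25 -168/625 0; -168/625 7/25 576/625 0; 24/25 0 7/25 0; 0 0 0 1]

T = [49/625 24/25 -168/625 0; -168/625 7/25 576/625 0; 24/25 0 7/25 0; 0 0 0 1]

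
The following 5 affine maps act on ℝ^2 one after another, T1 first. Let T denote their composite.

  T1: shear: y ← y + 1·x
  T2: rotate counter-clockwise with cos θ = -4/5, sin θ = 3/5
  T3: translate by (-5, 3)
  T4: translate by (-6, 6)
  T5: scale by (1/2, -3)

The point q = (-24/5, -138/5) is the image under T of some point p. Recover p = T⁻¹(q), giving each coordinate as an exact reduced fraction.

T1 = [1 0 0; 1 1 0; 0 0 1]
T2·T1 = [-7/5 -3/5 0; -1/5 -4/5 0; 0 0 1]
T3·…·T1 = [-7/5 -3/5 -5; -1/5 -4/5 3; 0 0 1]
T4·…·T1 = [-7/5 -3/5 -11; -1/5 -4/5 9; 0 0 1]
T5·…·T1 = [-7/10 -3/10 -11/2; 3/5 12/5 -27; 0 0 1]
det M = -3/2; M⁻¹ = [-8/5 -1/5 -71/5; 2/5 7/15 74/5; 0 0 1]
M⁻¹ · (-24/5, -138/5)ᵀ = (-1, 0)ᵀ

p = (-1, 0)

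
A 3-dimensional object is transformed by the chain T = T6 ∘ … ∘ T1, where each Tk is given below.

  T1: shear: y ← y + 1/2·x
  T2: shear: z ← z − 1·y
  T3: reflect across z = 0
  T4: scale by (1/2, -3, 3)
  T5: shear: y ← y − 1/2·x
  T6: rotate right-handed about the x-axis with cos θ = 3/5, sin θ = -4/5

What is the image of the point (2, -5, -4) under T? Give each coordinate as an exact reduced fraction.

T1 shear: y ← y + 1/2·x: (2, -5, -4) → (2, -4, -4)
T2 shear: z ← z − 1·y: (2, -4, -4) → (2, -4, 0)
T3 reflect across z = 0: (2, -4, 0) → (2, -4, 0)
T4 scale by (1/2, -3, 3): (2, -4, 0) → (1, 12, 0)
T5 shear: y ← y − 1/2·x: (1, 12, 0) → (1, 23/2, 0)
T6 rotate right-handed about the x-axis with cos θ = 3/5, sin θ = -4/5: (1, 23/2, 0) → (1, 69/10, -46/5)

T(p) = (1, 69/10, -46/5)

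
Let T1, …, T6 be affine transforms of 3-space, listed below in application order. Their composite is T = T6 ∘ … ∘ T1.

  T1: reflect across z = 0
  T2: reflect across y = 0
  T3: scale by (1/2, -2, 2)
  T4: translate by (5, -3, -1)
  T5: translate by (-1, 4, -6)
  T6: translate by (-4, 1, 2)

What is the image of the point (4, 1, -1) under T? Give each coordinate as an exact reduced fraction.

T1 reflect across z = 0: (4, 1, -1) → (4, 1, 1)
T2 reflect across y = 0: (4, 1, 1) → (4, -1, 1)
T3 scale by (1/2, -2, 2): (4, -1, 1) → (2, 2, 2)
T4 translate by (5, -3, -1): (2, 2, 2) → (7, -1, 1)
T5 translate by (-1, 4, -6): (7, -1, 1) → (6, 3, -5)
T6 translate by (-4, 1, 2): (6, 3, -5) → (2, 4, -3)

T(p) = (2, 4, -3)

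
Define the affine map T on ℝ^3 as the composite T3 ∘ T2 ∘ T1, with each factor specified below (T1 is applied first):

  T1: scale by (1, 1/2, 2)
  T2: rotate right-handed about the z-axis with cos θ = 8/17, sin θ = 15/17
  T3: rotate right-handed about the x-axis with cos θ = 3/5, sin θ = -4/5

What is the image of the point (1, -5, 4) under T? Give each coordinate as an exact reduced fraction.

T(p) = (91/34, 529/85, 428/85)

T1 scale by (1, 1/2, 2): (1, -5, 4) → (1, -5/2, 8)
T2 rotate right-handed about the z-axis with cos θ = 8/17, sin θ = 15/17: (1, -5/2, 8) → (91/34, -5/17, 8)
T3 rotate right-handed about the x-axis with cos θ = 3/5, sin θ = -4/5: (91/34, -5/17, 8) → (91/34, 529/85, 428/85)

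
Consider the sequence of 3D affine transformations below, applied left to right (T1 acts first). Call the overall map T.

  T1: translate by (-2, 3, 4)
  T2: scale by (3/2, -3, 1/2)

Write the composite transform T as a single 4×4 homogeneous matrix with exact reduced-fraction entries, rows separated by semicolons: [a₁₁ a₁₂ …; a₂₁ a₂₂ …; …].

T1 = [1 0 0 -2; 0 1 0 3; 0 0 1 4; 0 0 0 1]
T2·T1 = [3/2 0 0 -3; 0 -3 0 -9; 0 0 1/2 2; 0 0 0 1]

T = [3/2 0 0 -3; 0 -3 0 -9; 0 0 1/2 2; 0 0 0 1]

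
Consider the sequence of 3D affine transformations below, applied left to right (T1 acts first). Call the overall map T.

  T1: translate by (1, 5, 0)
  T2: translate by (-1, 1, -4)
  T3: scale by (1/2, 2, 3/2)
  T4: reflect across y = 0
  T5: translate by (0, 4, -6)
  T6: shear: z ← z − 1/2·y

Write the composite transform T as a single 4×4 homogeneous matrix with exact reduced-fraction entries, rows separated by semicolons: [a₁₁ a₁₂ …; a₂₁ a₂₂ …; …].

T1 = [1 0 0 1; 0 1 0 5; 0 0 1 0; 0 0 0 1]
T2·T1 = [1 0 0 0; 0 1 0 6; 0 0 1 -4; 0 0 0 1]
T3·…·T1 = [1/2 0 0 0; 0 2 0 12; 0 0 3/2 -6; 0 0 0 1]
T4·…·T1 = [1/2 0 0 0; 0 -2 0 -12; 0 0 3/2 -6; 0 0 0 1]
T5·…·T1 = [1/2 0 0 0; 0 -2 0 -8; 0 0 3/2 -12; 0 0 0 1]
T6·…·T1 = [1/2 0 0 0; 0 -2 0 -8; 0 1 3/2 -8; 0 0 0 1]

T = [1/2 0 0 0; 0 -2 0 -8; 0 1 3/2 -8; 0 0 0 1]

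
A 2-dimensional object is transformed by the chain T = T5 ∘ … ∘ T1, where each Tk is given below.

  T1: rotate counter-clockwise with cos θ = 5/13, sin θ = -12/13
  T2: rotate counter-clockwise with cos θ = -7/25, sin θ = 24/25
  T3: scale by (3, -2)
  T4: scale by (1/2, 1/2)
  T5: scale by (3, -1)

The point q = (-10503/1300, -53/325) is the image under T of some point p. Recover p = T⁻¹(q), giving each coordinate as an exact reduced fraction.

p = (-3/2, 1)

T1 = [5/13 12/13 0; -12/13 5/13 0; 0 0 1]
T2·T1 = [253/325 -204/325 0; 204/325 253/325 0; 0 0 1]
T3·…·T1 = [759/325 -612/325 0; -408/325 -506/325 0; 0 0 1]
T4·…·T1 = [759/650 -306/325 0; -204/325 -253/325 0; 0 0 1]
T5·…·T1 = [2277/650 -918/325 0; 204/325 253/325 0; 0 0 1]
det M = 9/2; M⁻¹ = [506/2925 204/325 0; -136/975 253/325 0; 0 0 1]
M⁻¹ · (-10503/1300, -53/325)ᵀ = (-3/2, 1)ᵀ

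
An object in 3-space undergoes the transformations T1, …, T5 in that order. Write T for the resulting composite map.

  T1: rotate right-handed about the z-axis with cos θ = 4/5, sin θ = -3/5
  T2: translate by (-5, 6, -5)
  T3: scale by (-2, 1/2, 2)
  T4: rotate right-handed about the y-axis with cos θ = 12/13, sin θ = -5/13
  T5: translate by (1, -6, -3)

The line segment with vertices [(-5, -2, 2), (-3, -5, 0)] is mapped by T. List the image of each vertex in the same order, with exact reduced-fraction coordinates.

T1 rotate right-handed about the z-axis with cos θ = 4/5, sin θ = -3/5: (-5, -2, 2) → (-26/5, 7/5, 2); (-3, -5, 0) → (-27/5, -11/5, 0)
T2 translate by (-5, 6, -5): (-26/5, 7/5, 2) → (-51/5, 37/5, -3); (-27/5, -11/5, 0) → (-52/5, 19/5, -5)
T3 scale by (-2, 1/2, 2): (-51/5, 37/5, -3) → (102/5, 37/10, -6); (-52/5, 19/5, -5) → (104/5, 19/10, -10)
T4 rotate right-handed about the y-axis with cos θ = 12/13, sin θ = -5/13: (102/5, 37/10, -6) → (1374/65, 37/10, 30/13); (104/5, 19/10, -10) → (1498/65, 19/10, -16/13)
T5 translate by (1, -6, -3): (1374/65, 37/10, 30/13) → (1439/65, -23/10, -9/13); (1498/65, 19/10, -16/13) → (1563/65, -41/10, -55/13)

image vertices: (1439/65, -23/10, -9/13), (1563/65, -41/10, -55/13)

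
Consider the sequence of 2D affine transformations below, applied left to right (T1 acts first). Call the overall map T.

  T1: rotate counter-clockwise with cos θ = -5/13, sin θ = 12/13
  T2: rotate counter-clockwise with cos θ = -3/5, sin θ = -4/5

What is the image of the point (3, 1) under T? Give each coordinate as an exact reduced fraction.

T1 rotate counter-clockwise with cos θ = -5/13, sin θ = 12/13: (3, 1) → (-27/13, 31/13)
T2 rotate counter-clockwise with cos θ = -3/5, sin θ = -4/5: (-27/13, 31/13) → (41/13, 3/13)

T(p) = (41/13, 3/13)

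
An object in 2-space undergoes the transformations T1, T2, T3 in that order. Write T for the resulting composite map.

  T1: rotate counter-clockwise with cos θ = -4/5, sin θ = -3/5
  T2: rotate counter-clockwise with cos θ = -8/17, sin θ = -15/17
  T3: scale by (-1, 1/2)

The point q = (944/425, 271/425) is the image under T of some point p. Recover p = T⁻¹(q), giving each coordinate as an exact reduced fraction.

p = (8/5, 2)

T1 = [-4/5 3/5 0; -3/5 -4/5 0; 0 0 1]
T2·T1 = [-13/85 -84/85 0; 84/85 -13/85 0; 0 0 1]
T3·…·T1 = [13/85 84/85 0; 42/85 -13/170 0; 0 0 1]
det M = -1/2; M⁻¹ = [13/85 168/85 0; 84/85 -26/85 0; 0 0 1]
M⁻¹ · (944/425, 271/425)ᵀ = (8/5, 2)ᵀ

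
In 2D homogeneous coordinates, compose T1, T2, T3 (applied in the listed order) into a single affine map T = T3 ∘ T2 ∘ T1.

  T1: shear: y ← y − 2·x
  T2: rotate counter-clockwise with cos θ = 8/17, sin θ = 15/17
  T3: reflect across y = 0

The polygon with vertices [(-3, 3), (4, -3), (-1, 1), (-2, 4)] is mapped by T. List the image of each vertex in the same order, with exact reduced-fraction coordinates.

T1 shear: y ← y − 2·x: (-3, 3) → (-3, 9); (4, -3) → (4, -11); (-1, 1) → (-1, 3); (-2, 4) → (-2, 8)
T2 rotate counter-clockwise with cos θ = 8/17, sin θ = 15/17: (-3, 9) → (-159/17, 27/17); (4, -11) → (197/17, -28/17); (-1, 3) → (-53/17, 9/17); (-2, 8) → (-8, 2)
T3 reflect across y = 0: (-159/17, 27/17) → (-159/17, -27/17); (197/17, -28/17) → (197/17, 28/17); (-53/17, 9/17) → (-53/17, -9/17); (-8, 2) → (-8, -2)

image vertices: (-159/17, -27/17), (197/17, 28/17), (-53/17, -9/17), (-8, -2)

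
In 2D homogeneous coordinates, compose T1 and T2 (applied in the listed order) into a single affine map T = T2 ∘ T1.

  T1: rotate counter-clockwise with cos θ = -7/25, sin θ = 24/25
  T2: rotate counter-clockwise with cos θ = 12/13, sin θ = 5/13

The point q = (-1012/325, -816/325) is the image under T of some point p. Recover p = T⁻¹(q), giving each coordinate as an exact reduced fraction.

T1 = [-7/25 -24/25 0; 24/25 -7/25 0; 0 0 1]
T2·T1 = [-204/325 -253/325 0; 253/325 -204/325 0; 0 0 1]
det M = 1; M⁻¹ = [-204/325 253/325 0; -253/325 -204/325 0; 0 0 1]
M⁻¹ · (-1012/325, -816/325)ᵀ = (0, 4)ᵀ

p = (0, 4)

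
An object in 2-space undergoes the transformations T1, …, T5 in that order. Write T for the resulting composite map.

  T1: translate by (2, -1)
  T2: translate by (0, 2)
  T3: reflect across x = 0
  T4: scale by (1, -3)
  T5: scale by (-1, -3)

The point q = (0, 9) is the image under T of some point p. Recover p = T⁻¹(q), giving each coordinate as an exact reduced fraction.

p = (-2, 0)

T1 = [1 0 2; 0 1 -1; 0 0 1]
T2·T1 = [1 0 2; 0 1 1; 0 0 1]
T3·…·T1 = [-1 0 -2; 0 1 1; 0 0 1]
T4·…·T1 = [-1 0 -2; 0 -3 -3; 0 0 1]
T5·…·T1 = [1 0 2; 0 9 9; 0 0 1]
det M = 9; M⁻¹ = [1 0 -2; 0 1/9 -1; 0 0 1]
M⁻¹ · (0, 9)ᵀ = (-2, 0)ᵀ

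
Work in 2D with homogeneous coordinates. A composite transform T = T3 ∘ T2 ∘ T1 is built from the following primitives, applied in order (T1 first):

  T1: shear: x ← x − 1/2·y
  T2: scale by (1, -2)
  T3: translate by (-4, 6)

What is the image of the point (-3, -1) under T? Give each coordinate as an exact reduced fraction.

T1 shear: x ← x − 1/2·y: (-3, -1) → (-5/2, -1)
T2 scale by (1, -2): (-5/2, -1) → (-5/2, 2)
T3 translate by (-4, 6): (-5/2, 2) → (-13/2, 8)

T(p) = (-13/2, 8)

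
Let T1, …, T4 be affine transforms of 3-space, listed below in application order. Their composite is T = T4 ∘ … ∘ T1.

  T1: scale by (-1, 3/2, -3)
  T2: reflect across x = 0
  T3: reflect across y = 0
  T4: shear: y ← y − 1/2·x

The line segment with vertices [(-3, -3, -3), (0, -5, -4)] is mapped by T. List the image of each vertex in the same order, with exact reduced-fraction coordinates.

image vertices: (-3, 6, 9), (0, 15/2, 12)

T1 scale by (-1, 3/2, -3): (-3, -3, -3) → (3, -9/2, 9); (0, -5, -4) → (0, -15/2, 12)
T2 reflect across x = 0: (3, -9/2, 9) → (-3, -9/2, 9); (0, -15/2, 12) → (0, -15/2, 12)
T3 reflect across y = 0: (-3, -9/2, 9) → (-3, 9/2, 9); (0, -15/2, 12) → (0, 15/2, 12)
T4 shear: y ← y − 1/2·x: (-3, 9/2, 9) → (-3, 6, 9); (0, 15/2, 12) → (0, 15/2, 12)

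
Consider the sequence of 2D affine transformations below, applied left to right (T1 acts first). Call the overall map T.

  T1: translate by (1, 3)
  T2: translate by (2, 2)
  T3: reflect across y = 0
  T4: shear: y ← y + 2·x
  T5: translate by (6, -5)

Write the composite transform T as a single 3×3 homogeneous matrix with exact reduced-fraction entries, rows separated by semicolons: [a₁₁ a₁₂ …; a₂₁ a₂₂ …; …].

T1 = [1 0 1; 0 1 3; 0 0 1]
T2·T1 = [1 0 3; 0 1 5; 0 0 1]
T3·…·T1 = [1 0 3; 0 -1 -5; 0 0 1]
T4·…·T1 = [1 0 3; 2 -1 1; 0 0 1]
T5·…·T1 = [1 0 9; 2 -1 -4; 0 0 1]

T = [1 0 9; 2 -1 -4; 0 0 1]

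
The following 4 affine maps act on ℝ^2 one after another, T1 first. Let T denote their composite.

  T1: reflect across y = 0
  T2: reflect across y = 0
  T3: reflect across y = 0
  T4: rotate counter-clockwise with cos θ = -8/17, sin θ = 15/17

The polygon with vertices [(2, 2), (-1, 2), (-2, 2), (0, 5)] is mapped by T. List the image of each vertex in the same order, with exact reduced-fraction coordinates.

T1 reflect across y = 0: (2, 2) → (2, -2); (-1, 2) → (-1, -2); (-2, 2) → (-2, -2); (0, 5) → (0, -5)
T2 reflect across y = 0: (2, -2) → (2, 2); (-1, -2) → (-1, 2); (-2, -2) → (-2, 2); (0, -5) → (0, 5)
T3 reflect across y = 0: (2, 2) → (2, -2); (-1, 2) → (-1, -2); (-2, 2) → (-2, -2); (0, 5) → (0, -5)
T4 rotate counter-clockwise with cos θ = -8/17, sin θ = 15/17: (2, -2) → (14/17, 46/17); (-1, -2) → (38/17, 1/17); (-2, -2) → (46/17, -14/17); (0, -5) → (75/17, 40/17)

image vertices: (14/17, 46/17), (38/17, 1/17), (46/17, -14/17), (75/17, 40/17)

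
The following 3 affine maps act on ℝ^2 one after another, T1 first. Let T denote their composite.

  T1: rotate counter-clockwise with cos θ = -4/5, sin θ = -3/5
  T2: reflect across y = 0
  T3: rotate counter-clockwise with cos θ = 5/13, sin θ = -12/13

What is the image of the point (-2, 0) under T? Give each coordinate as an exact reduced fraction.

T(p) = (-32/65, -126/65)

T1 rotate counter-clockwise with cos θ = -4/5, sin θ = -3/5: (-2, 0) → (8/5, 6/5)
T2 reflect across y = 0: (8/5, 6/5) → (8/5, -6/5)
T3 rotate counter-clockwise with cos θ = 5/13, sin θ = -12/13: (8/5, -6/5) → (-32/65, -126/65)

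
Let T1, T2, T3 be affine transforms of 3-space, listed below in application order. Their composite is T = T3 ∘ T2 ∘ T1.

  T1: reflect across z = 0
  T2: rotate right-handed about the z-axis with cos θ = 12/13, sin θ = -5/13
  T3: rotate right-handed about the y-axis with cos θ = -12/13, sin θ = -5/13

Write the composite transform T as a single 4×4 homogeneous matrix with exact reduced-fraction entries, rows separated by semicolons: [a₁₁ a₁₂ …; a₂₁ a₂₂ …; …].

T1 = [1 0 0 0; 0 1 0 0; 0 0 -1 0; 0 0 0 1]
T2·T1 = [12/13 5/13 0 0; -5/13 12/13 0 0; 0 0 -1 0; 0 0 0 1]
T3·…·T1 = [-144/169 -60/169 5/13 0; -5/13 12/13 0 0; 60/169 25/169 12/13 0; 0 0 0 1]

T = [-144/169 -60/169 5/13 0; -5/13 12/13 0 0; 60/169 25/169 12/13 0; 0 0 0 1]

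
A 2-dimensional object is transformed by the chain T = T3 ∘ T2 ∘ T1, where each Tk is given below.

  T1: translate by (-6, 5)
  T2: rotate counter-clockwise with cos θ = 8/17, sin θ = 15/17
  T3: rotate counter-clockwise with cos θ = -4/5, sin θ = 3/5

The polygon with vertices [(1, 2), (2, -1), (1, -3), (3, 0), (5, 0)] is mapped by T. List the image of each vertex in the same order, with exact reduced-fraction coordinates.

T1 translate by (-6, 5): (1, 2) → (-5, 7); (2, -1) → (-4, 4); (1, -3) → (-5, 2); (3, 0) → (-3, 5); (5, 0) → (-1, 5)
T2 rotate counter-clockwise with cos θ = 8/17, sin θ = 15/17: (-5, 7) → (-145/17, -19/17); (-4, 4) → (-92/17, -28/17); (-5, 2) → (-70/17, -59/17); (-3, 5) → (-99/17, -5/17); (-1, 5) → (-83/17, 25/17)
T3 rotate counter-clockwise with cos θ = -4/5, sin θ = 3/5: (-145/17, -19/17) → (637/85, -359/85); (-92/17, -28/17) → (452/85, -164/85); (-70/17, -59/17) → (457/85, 26/85); (-99/17, -5/17) → (411/85, -277/85); (-83/17, 25/17) → (257/85, -349/85)

image vertices: (637/85, -359/85), (452/85, -164/85), (457/85, 26/85), (411/85, -277/85), (257/85, -349/85)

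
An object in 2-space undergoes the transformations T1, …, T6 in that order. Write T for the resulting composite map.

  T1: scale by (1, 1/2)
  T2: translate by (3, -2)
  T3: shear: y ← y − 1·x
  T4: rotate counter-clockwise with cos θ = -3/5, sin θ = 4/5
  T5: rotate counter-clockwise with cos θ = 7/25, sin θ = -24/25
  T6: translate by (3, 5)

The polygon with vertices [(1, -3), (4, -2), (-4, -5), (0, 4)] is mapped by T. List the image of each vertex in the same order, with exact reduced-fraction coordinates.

image vertices: (57/5, 37/10), (76/5, 23/5), (26/5, 21/10), (36/5, 28/5)

T1 scale by (1, 1/2): (1, -3) → (1, -3/2); (4, -2) → (4, -1); (-4, -5) → (-4, -5/2); (0, 4) → (0, 2)
T2 translate by (3, -2): (1, -3/2) → (4, -7/2); (4, -1) → (7, -3); (-4, -5/2) → (-1, -9/2); (0, 2) → (3, 0)
T3 shear: y ← y − 1·x: (4, -7/2) → (4, -15/2); (7, -3) → (7, -10); (-1, -9/2) → (-1, -7/2); (3, 0) → (3, -3)
T4 rotate counter-clockwise with cos θ = -3/5, sin θ = 4/5: (4, -15/2) → (18/5, 77/10); (7, -10) → (19/5, 58/5); (-1, -7/2) → (17/5, 13/10); (3, -3) → (3/5, 21/5)
T5 rotate counter-clockwise with cos θ = 7/25, sin θ = -24/25: (18/5, 77/10) → (42/5, -13/10); (19/5, 58/5) → (61/5, -2/5); (17/5, 13/10) → (11/5, -29/10); (3/5, 21/5) → (21/5, 3/5)
T6 translate by (3, 5): (42/5, -13/10) → (57/5, 37/10); (61/5, -2/5) → (76/5, 23/5); (11/5, -29/10) → (26/5, 21/10); (21/5, 3/5) → (36/5, 28/5)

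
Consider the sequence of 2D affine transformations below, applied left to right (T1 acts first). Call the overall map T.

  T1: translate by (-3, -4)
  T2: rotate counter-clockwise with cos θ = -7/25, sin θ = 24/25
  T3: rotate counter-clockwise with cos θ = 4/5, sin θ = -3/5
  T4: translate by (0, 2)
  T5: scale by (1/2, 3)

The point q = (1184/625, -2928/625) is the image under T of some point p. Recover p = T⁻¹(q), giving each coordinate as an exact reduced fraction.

p = (1, -4/5)

T1 = [1 0 -3; 0 1 -4; 0 0 1]
T2·T1 = [-7/25 -24/25 117/25; 24/25 -7/25 -44/25; 0 0 1]
T3·…·T1 = [44/125 -117/125 336/125; 117/125 44/125 -527/125; 0 0 1]
T4·…·T1 = [44/125 -117/125 336/125; 117/125 44/125 -277/125; 0 0 1]
T5·…·T1 = [22/125 -117/250 168/125; 351/125 132/125 -831/125; 0 0 1]
det M = 3/2; M⁻¹ = [88/125 39/125 141/125; -234/125 44/375 412/125; 0 0 1]
M⁻¹ · (1184/625, -2928/625)ᵀ = (1, -4/5)ᵀ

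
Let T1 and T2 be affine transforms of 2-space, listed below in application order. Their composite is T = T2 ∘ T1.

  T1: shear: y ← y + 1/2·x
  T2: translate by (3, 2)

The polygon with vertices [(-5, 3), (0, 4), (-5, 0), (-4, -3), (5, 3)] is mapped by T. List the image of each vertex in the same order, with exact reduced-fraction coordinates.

T1 shear: y ← y + 1/2·x: (-5, 3) → (-5, 1/2); (0, 4) → (0, 4); (-5, 0) → (-5, -5/2); (-4, -3) → (-4, -5); (5, 3) → (5, 11/2)
T2 translate by (3, 2): (-5, 1/2) → (-2, 5/2); (0, 4) → (3, 6); (-5, -5/2) → (-2, -1/2); (-4, -5) → (-1, -3); (5, 11/2) → (8, 15/2)

image vertices: (-2, 5/2), (3, 6), (-2, -1/2), (-1, -3), (8, 15/2)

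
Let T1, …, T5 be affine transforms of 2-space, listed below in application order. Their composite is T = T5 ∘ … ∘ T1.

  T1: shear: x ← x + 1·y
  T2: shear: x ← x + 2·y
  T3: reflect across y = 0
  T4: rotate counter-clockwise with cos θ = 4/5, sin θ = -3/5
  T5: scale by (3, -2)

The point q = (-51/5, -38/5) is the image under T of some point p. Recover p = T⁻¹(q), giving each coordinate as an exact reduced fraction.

p = (-2, -1)

T1 = [1 1 0; 0 1 0; 0 0 1]
T2·T1 = [1 3 0; 0 1 0; 0 0 1]
T3·…·T1 = [1 3 0; 0 -1 0; 0 0 1]
T4·…·T1 = [4/5 9/5 0; -3/5 -13/5 0; 0 0 1]
T5·…·T1 = [12/5 27/5 0; 6/5 26/5 0; 0 0 1]
det M = 6; M⁻¹ = [13/15 -9/10 0; -1/5 2/5 0; 0 0 1]
M⁻¹ · (-51/5, -38/5)ᵀ = (-2, -1)ᵀ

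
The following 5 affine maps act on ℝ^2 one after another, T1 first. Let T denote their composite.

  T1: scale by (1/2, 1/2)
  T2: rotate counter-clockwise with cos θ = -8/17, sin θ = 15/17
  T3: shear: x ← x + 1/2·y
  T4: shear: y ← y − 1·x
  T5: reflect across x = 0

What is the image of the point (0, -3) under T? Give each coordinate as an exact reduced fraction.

T1 scale by (1/2, 1/2): (0, -3) → (0, -3/2)
T2 rotate counter-clockwise with cos θ = -8/17, sin θ = 15/17: (0, -3/2) → (45/34, 12/17)
T3 shear: x ← x + 1/2·y: (45/34, 12/17) → (57/34, 12/17)
T4 shear: y ← y − 1·x: (57/34, 12/17) → (57/34, -33/34)
T5 reflect across x = 0: (57/34, -33/34) → (-57/34, -33/34)

T(p) = (-57/34, -33/34)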